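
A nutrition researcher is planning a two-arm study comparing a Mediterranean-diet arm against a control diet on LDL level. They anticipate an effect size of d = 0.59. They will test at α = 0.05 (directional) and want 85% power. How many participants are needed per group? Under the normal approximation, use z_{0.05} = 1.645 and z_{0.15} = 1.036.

For two independent groups with equal n: n = 2·((z_{α} + z_β) / d)².
z_{α} + z_β = 1.645 + 1.036 = 2.681.
n = 2 × (2.681 / 0.59)² = 2 × 4.544² = 2 × 20.65 = 41.3.
Round up to the next whole participant.

n = 42 per group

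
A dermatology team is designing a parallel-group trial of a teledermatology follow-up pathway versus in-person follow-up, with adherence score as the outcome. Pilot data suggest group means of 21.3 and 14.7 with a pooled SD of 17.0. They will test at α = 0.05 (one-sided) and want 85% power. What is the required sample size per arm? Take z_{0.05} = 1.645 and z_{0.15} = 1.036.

n = 96 per group

Cohen's d = |M₁ − M₂| / SD_pooled = |21.3 − 14.7| / 17.0 = 6.6 / 17.0 = 0.388.
For two independent groups with equal n: n = 2·((z_{α} + z_β) / d)².
z_{α} + z_β = 1.645 + 1.036 = 2.681.
n = 2 × (2.681 / 0.388)² = 2 × 6.910² = 2 × 47.75 = 95.5.
Round up to the next whole participant.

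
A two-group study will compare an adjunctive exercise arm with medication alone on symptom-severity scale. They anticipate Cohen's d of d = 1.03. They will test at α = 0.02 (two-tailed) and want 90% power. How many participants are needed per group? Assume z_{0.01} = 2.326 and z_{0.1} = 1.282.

n = 25 per group

For two independent groups with equal n: n = 2·((z_{α/2} + z_β) / d)².
z_{α/2} + z_β = 2.326 + 1.282 = 3.608.
n = 2 × (3.608 / 1.03)² = 2 × 3.503² = 2 × 12.27 = 24.5.
Round up to the next whole participant.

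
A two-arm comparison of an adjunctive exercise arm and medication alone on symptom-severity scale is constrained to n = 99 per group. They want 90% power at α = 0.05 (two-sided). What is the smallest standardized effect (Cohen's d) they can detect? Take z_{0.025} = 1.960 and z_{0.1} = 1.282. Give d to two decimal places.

For two independent groups of n = 99 each: d_min = (z_{α/2} + z_β)·√(2/n).
z-sum = 1.960 + 1.282 = 3.242.
d_min = 3.242 × √(2/99) = 3.242 × 0.1421 = 0.461.

d_min ≈ 0.46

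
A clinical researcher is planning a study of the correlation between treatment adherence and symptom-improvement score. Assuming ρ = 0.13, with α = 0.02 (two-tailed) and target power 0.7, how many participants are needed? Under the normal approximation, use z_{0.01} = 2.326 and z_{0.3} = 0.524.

n = 479

Fisher's z: C = ½·ln((1+r)/(1−r)) = ½·ln(1.2989) = 0.1307.
n = ((z_{α/2} + z_β)/C)² + 3.
(2.326 + 0.524) / 0.1307 = 2.850 / 0.1307 = 21.806.
n = 21.806² + 3 = 475.49 + 3 = 478.5.
Round up.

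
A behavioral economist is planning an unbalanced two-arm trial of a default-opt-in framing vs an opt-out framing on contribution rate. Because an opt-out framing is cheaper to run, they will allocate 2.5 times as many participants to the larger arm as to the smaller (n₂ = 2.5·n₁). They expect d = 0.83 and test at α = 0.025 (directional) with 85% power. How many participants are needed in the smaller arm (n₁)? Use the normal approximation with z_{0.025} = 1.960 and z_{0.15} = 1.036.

With allocation ratio k = n₂/n₁ = 2.5, Var(x̄₁−x̄₂) = σ²(1/n₁ + 1/(k·n₁)) = σ²·(k+1)/(k·n₁).
So n₁ = (1 + 1/k)·((z_{α} + z_β)/d)² = 1.400 × (2.996/0.83)².
n₁ = 1.400 × 13.03 = 18.2.
Round up: n₁ = 19, giving n₂ = ⌈2.5 × 19⌉ = ⌈47.5⌉ = 48.

n₁ = 19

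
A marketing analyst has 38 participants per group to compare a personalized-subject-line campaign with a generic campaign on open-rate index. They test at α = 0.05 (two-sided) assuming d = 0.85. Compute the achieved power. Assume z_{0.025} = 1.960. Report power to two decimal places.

For two equal groups, power = Φ(d·√(n/2) − z_{α/2}).
d·√(n/2) = 0.85 × √(38/2) = 0.85 × 4.359 = 3.705.
z_β = 3.705 − 1.960 = 1.745.
Power = Φ(1.745) = 0.960.

power ≈ 0.96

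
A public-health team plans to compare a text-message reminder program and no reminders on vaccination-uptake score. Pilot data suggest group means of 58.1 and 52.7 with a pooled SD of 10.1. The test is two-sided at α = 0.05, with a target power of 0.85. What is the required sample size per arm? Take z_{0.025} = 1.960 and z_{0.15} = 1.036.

Cohen's d = |M₁ − M₂| / SD_pooled = |58.1 − 52.7| / 10.1 = 5.4 / 10.1 = 0.535.
For two independent groups with equal n: n = 2·((z_{α/2} + z_β) / d)².
z_{α/2} + z_β = 1.960 + 1.036 = 2.996.
n = 2 × (2.996 / 0.535)² = 2 × 5.600² = 2 × 31.36 = 62.7.
Round up to the next whole participant.

n = 63 per group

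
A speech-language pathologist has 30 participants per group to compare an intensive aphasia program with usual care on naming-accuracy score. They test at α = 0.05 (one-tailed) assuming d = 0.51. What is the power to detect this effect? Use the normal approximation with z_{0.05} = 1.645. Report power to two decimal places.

For two equal groups, power = Φ(d·√(n/2) − z_{α}).
d·√(n/2) = 0.51 × √(30/2) = 0.51 × 3.873 = 1.975.
z_β = 1.975 − 1.645 = 0.330.
Power = Φ(0.330) = 0.629.

power ≈ 0.63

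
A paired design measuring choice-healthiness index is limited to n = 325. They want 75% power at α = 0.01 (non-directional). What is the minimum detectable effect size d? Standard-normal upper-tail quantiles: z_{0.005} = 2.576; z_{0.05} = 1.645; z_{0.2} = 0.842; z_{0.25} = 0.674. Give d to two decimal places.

For a single sample (or paired design) of n = 325: d_min = (z_{α/2} + z_β)/√n.
z-sum = 2.576 + 0.674 = 3.250.
d_min = 3.250 / √325 = 3.250 / 18.028 = 0.180.

d_min ≈ 0.18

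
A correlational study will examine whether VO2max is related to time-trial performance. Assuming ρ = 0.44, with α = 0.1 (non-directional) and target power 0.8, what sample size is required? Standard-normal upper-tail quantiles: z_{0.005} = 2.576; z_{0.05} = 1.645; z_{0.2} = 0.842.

Fisher's z: C = ½·ln((1+r)/(1−r)) = ½·ln(2.5714) = 0.4722.
n = ((z_{α/2} + z_β)/C)² + 3.
(1.645 + 0.842) / 0.4722 = 2.487 / 0.4722 = 5.267.
n = 5.267² + 3 = 27.74 + 3 = 30.7.
Round up.

n = 31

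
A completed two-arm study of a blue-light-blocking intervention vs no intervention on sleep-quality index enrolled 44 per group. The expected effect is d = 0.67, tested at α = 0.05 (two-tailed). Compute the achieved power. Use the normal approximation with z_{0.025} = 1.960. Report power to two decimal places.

power ≈ 0.88

For two equal groups, power = Φ(d·√(n/2) − z_{α/2}).
d·√(n/2) = 0.67 × √(44/2) = 0.67 × 4.690 = 3.143.
z_β = 3.143 − 1.960 = 1.183.
Power = Φ(1.183) = 0.882.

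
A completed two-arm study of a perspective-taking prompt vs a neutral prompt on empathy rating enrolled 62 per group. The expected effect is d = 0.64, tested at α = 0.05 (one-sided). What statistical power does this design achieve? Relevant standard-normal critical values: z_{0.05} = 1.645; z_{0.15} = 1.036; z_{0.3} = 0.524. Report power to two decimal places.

power ≈ 0.97

For two equal groups, power = Φ(d·√(n/2) − z_{α}).
d·√(n/2) = 0.64 × √(62/2) = 0.64 × 5.568 = 3.563.
z_β = 3.563 − 1.645 = 1.918.
Power = Φ(1.918) = 0.972.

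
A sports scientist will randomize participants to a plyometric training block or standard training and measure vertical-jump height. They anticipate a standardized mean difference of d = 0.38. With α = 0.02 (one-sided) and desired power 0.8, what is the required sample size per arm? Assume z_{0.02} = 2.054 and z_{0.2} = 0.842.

n = 117 per group

For two independent groups with equal n: n = 2·((z_{α} + z_β) / d)².
z_{α} + z_β = 2.054 + 0.842 = 2.896.
n = 2 × (2.896 / 0.38)² = 2 × 7.621² = 2 × 58.08 = 116.2.
Round up to the next whole participant.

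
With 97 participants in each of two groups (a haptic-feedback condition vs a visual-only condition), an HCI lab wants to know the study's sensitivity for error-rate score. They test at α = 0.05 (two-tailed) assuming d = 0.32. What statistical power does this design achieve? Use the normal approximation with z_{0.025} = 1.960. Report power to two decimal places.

For two equal groups, power = Φ(d·√(n/2) − z_{α/2}).
d·√(n/2) = 0.32 × √(97/2) = 0.32 × 6.964 = 2.229.
z_β = 2.229 − 1.960 = 0.269.
Power = Φ(0.269) = 0.606.

power ≈ 0.61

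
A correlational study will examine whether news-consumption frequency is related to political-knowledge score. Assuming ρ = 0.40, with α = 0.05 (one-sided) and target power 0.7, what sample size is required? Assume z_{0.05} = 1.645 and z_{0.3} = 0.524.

Fisher's z: C = ½·ln((1+r)/(1−r)) = ½·ln(2.3333) = 0.4236.
n = ((z_{α} + z_β)/C)² + 3.
(1.645 + 0.524) / 0.4236 = 2.169 / 0.4236 = 5.120.
n = 5.120² + 3 = 26.22 + 3 = 29.2.
Round up.

n = 30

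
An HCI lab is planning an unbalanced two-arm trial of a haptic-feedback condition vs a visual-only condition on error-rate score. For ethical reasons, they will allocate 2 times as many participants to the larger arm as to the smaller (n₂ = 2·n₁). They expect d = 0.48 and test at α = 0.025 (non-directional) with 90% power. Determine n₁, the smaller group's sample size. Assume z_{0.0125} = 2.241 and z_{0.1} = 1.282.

With allocation ratio k = n₂/n₁ = 2, Var(x̄₁−x̄₂) = σ²(1/n₁ + 1/(k·n₁)) = σ²·(k+1)/(k·n₁).
So n₁ = (1 + 1/k)·((z_{α/2} + z_β)/d)² = 1.500 × (3.523/0.48)².
n₁ = 1.500 × 53.87 = 80.8.
Round up: n₁ = 81, giving n₂ = 2 × 81 = 162.

n₁ = 81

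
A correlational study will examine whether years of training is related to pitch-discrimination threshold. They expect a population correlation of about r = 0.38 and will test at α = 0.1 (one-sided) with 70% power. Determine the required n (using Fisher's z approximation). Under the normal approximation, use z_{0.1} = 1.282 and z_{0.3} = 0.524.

Fisher's z: C = ½·ln((1+r)/(1−r)) = ½·ln(2.2258) = 0.4001.
n = ((z_{α} + z_β)/C)² + 3.
(1.282 + 0.524) / 0.4001 = 1.806 / 0.4001 = 4.514.
n = 4.514² + 3 = 20.38 + 3 = 23.4.
Round up.

n = 24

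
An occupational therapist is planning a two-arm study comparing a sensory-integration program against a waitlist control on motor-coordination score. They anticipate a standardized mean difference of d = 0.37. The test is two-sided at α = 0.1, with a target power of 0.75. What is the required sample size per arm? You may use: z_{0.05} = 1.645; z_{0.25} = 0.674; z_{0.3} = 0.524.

n = 79 per group

For two independent groups with equal n: n = 2·((z_{α/2} + z_β) / d)².
z_{α/2} + z_β = 1.645 + 0.674 = 2.319.
n = 2 × (2.319 / 0.37)² = 2 × 6.268² = 2 × 39.28 = 78.6.
Round up to the next whole participant.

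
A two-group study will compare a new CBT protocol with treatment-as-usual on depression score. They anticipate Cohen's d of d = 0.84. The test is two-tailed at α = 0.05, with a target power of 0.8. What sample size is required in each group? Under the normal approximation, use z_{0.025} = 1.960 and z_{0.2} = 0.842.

n = 23 per group

For two independent groups with equal n: n = 2·((z_{α/2} + z_β) / d)².
z_{α/2} + z_β = 1.960 + 0.842 = 2.802.
n = 2 × (2.802 / 0.84)² = 2 × 3.336² = 2 × 11.13 = 22.3.
Round up to the next whole participant.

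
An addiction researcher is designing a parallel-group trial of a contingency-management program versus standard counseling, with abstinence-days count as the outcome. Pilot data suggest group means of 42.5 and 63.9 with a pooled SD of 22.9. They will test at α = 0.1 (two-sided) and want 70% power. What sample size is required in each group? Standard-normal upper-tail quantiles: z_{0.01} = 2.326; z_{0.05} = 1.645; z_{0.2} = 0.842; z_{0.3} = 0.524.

Cohen's d = |M₁ − M₂| / SD_pooled = |42.5 − 63.9| / 22.9 = 21.4 / 22.9 = 0.934.
For two independent groups with equal n: n = 2·((z_{α/2} + z_β) / d)².
z_{α/2} + z_β = 1.645 + 0.524 = 2.169.
n = 2 × (2.169 / 0.934)² = 2 × 2.322² = 2 × 5.39 = 10.8.
Round up to the next whole participant.

n = 11 per group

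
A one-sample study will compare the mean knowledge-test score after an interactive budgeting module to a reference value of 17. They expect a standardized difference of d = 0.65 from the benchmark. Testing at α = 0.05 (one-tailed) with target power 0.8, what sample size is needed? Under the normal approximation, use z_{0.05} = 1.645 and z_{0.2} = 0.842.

n = 15

For a one-sample test: n = ((z_{α} + z_β) / d)².
z_{α} + z_β = 1.645 + 0.842 = 2.487.
n = (2.487 / 0.65)² = 3.826² = 14.64.
Round up.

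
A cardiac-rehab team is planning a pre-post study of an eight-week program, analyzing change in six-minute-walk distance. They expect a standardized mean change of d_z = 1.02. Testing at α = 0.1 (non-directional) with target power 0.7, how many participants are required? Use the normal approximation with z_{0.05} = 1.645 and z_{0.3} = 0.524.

For a paired (one-sample on differences) test: n = ((z_{α/2} + z_β) / d)².
z_{α/2} + z_β = 1.645 + 0.524 = 2.169.
n = (2.169 / 1.02)² = 2.126² = 4.52.
Round up.

n = 5 pairs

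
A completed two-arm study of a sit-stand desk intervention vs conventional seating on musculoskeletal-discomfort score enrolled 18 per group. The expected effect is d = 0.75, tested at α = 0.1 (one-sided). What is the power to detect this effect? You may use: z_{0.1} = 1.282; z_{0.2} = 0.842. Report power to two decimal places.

power ≈ 0.83

For two equal groups, power = Φ(d·√(n/2) − z_{α}).
d·√(n/2) = 0.75 × √(18/2) = 0.75 × 3.000 = 2.250.
z_β = 2.250 − 1.282 = 0.968.
Power = Φ(0.968) = 0.833.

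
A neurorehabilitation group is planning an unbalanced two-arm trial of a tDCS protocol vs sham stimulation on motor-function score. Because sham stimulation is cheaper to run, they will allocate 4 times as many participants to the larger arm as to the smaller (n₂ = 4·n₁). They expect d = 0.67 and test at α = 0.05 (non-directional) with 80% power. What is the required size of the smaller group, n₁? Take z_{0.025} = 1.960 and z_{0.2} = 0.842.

n₁ = 22

With allocation ratio k = n₂/n₁ = 4, Var(x̄₁−x̄₂) = σ²(1/n₁ + 1/(k·n₁)) = σ²·(k+1)/(k·n₁).
So n₁ = (1 + 1/k)·((z_{α/2} + z_β)/d)² = 1.250 × (2.802/0.67)².
n₁ = 1.250 × 17.49 = 21.9.
Round up: n₁ = 22, giving n₂ = 4 × 22 = 88.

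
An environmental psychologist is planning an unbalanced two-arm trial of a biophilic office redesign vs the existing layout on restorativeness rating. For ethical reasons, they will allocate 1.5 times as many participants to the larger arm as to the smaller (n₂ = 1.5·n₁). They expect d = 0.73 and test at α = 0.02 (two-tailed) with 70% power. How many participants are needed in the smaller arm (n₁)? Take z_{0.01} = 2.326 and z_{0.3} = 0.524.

n₁ = 26

With allocation ratio k = n₂/n₁ = 1.5, Var(x̄₁−x̄₂) = σ²(1/n₁ + 1/(k·n₁)) = σ²·(k+1)/(k·n₁).
So n₁ = (1 + 1/k)·((z_{α/2} + z_β)/d)² = 1.667 × (2.850/0.73)².
n₁ = 1.667 × 15.24 = 25.4.
Round up: n₁ = 26, giving n₂ = 1.5 × 26 = 39.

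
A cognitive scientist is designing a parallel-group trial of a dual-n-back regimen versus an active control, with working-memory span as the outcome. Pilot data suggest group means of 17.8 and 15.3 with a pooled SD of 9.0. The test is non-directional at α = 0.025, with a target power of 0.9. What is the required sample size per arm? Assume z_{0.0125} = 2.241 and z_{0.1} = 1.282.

n = 322 per group

Cohen's d = |M₁ − M₂| / SD_pooled = |17.8 − 15.3| / 9.0 = 2.5 / 9.0 = 0.278.
For two independent groups with equal n: n = 2·((z_{α/2} + z_β) / d)².
z_{α/2} + z_β = 2.241 + 1.282 = 3.523.
n = 2 × (3.523 / 0.278)² = 2 × 12.673² = 2 × 160.60 = 321.2.
Round up to the next whole participant.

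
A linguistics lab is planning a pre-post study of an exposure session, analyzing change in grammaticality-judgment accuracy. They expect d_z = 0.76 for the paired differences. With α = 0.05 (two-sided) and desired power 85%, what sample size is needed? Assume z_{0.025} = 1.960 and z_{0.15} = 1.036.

For a paired (one-sample on differences) test: n = ((z_{α/2} + z_β) / d)².
z_{α/2} + z_β = 1.960 + 1.036 = 2.996.
n = (2.996 / 0.76)² = 3.942² = 15.54.
Round up.

n = 16 pairs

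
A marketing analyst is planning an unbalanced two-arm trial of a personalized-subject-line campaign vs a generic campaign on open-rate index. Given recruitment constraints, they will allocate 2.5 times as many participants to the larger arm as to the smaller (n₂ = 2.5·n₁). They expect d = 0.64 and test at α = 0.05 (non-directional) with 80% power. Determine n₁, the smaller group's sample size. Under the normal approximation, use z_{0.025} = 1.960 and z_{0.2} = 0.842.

n₁ = 27

With allocation ratio k = n₂/n₁ = 2.5, Var(x̄₁−x̄₂) = σ²(1/n₁ + 1/(k·n₁)) = σ²·(k+1)/(k·n₁).
So n₁ = (1 + 1/k)·((z_{α/2} + z_β)/d)² = 1.400 × (2.802/0.64)².
n₁ = 1.400 × 19.17 = 26.8.
Round up: n₁ = 27, giving n₂ = ⌈2.5 × 27⌉ = ⌈67.5⌉ = 68.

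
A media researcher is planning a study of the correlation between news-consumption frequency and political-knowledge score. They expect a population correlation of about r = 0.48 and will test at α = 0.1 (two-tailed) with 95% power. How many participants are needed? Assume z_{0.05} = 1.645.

n = 43

Fisher's z: C = ½·ln((1+r)/(1−r)) = ½·ln(2.8462) = 0.5230.
n = ((z_{α/2} + z_β)/C)² + 3.
(1.645 + 1.645) / 0.5230 = 3.290 / 0.5230 = 6.291.
n = 6.291² + 3 = 39.57 + 3 = 42.6.
Round up.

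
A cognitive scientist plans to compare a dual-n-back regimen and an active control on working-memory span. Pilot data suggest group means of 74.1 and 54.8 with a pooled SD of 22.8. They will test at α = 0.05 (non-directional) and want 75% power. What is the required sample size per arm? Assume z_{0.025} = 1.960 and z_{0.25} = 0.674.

Cohen's d = |M₁ − M₂| / SD_pooled = |74.1 − 54.8| / 22.8 = 19.3 / 22.8 = 0.846.
For two independent groups with equal n: n = 2·((z_{α/2} + z_β) / d)².
z_{α/2} + z_β = 1.960 + 0.674 = 2.634.
n = 2 × (2.634 / 0.846)² = 2 × 3.113² = 2 × 9.69 = 19.4.
Round up to the next whole participant.

n = 20 per group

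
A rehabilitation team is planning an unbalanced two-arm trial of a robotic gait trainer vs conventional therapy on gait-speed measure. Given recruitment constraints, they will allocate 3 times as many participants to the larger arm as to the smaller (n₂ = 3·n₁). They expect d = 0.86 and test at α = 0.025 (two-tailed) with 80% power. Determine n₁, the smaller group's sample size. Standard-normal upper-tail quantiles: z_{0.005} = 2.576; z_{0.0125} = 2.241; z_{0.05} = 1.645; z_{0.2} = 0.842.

n₁ = 18

With allocation ratio k = n₂/n₁ = 3, Var(x̄₁−x̄₂) = σ²(1/n₁ + 1/(k·n₁)) = σ²·(k+1)/(k·n₁).
So n₁ = (1 + 1/k)·((z_{α/2} + z_β)/d)² = 1.333 × (3.083/0.86)².
n₁ = 1.333 × 12.85 = 17.1.
Round up: n₁ = 18, giving n₂ = 3 × 18 = 54.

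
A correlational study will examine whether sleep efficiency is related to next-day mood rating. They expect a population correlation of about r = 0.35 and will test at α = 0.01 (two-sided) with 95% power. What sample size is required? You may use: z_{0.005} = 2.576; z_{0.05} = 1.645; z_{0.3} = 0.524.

Fisher's z: C = ½·ln((1+r)/(1−r)) = ½·ln(2.0769) = 0.3654.
n = ((z_{α/2} + z_β)/C)² + 3.
(2.576 + 1.645) / 0.3654 = 4.221 / 0.3654 = 11.552.
n = 11.552² + 3 = 133.44 + 3 = 136.4.
Round up.

n = 137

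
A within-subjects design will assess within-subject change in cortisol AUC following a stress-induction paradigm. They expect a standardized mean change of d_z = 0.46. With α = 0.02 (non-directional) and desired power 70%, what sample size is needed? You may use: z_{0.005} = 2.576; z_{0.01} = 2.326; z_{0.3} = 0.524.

n = 39 pairs

For a paired (one-sample on differences) test: n = ((z_{α/2} + z_β) / d)².
z_{α/2} + z_β = 2.326 + 0.524 = 2.850.
n = (2.850 / 0.46)² = 6.196² = 38.39.
Round up.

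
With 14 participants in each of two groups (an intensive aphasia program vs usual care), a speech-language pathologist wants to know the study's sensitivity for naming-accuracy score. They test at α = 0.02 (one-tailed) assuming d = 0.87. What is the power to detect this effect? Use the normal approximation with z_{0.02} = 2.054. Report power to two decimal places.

For two equal groups, power = Φ(d·√(n/2) − z_{α}).
d·√(n/2) = 0.87 × √(14/2) = 0.87 × 2.646 = 2.302.
z_β = 2.302 − 2.054 = 0.248.
Power = Φ(0.248) = 0.598.

power ≈ 0.60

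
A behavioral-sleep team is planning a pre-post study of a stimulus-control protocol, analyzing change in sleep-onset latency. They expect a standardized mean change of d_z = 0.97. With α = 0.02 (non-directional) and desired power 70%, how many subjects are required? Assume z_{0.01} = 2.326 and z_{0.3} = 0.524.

For a paired (one-sample on differences) test: n = ((z_{α/2} + z_β) / d)².
z_{α/2} + z_β = 2.326 + 0.524 = 2.850.
n = (2.850 / 0.97)² = 2.938² = 8.63.
Round up.

n = 9 pairs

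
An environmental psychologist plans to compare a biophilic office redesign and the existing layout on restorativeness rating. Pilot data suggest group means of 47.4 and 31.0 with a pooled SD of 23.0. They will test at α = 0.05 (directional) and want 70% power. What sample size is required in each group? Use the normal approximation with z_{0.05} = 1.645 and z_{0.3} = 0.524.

n = 19 per group

Cohen's d = |M₁ − M₂| / SD_pooled = |47.4 − 31.0| / 23.0 = 16.4 / 23.0 = 0.713.
For two independent groups with equal n: n = 2·((z_{α} + z_β) / d)².
z_{α} + z_β = 1.645 + 0.524 = 2.169.
n = 2 × (2.169 / 0.713)² = 2 × 3.042² = 2 × 9.25 = 18.5.
Round up to the next whole participant.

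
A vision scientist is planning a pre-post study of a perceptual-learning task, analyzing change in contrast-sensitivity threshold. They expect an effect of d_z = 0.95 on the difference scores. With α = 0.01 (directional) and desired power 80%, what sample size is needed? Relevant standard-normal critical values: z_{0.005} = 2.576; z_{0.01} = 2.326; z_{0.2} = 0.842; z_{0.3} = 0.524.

For a paired (one-sample on differences) test: n = ((z_{α} + z_β) / d)².
z_{α} + z_β = 2.326 + 0.842 = 3.168.
n = (3.168 / 0.95)² = 3.335² = 11.12.
Round up.

n = 12 pairs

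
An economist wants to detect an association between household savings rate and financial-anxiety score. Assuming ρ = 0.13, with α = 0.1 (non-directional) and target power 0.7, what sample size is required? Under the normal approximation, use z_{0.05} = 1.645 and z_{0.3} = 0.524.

Fisher's z: C = ½·ln((1+r)/(1−r)) = ½·ln(1.2989) = 0.1307.
n = ((z_{α/2} + z_β)/C)² + 3.
(1.645 + 0.524) / 0.1307 = 2.169 / 0.1307 = 16.595.
n = 16.595² + 3 = 275.40 + 3 = 278.4.
Round up.

n = 279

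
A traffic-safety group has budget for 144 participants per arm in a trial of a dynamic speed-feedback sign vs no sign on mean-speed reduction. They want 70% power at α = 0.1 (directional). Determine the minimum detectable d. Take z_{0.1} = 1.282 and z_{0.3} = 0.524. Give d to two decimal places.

For two independent groups of n = 144 each: d_min = (z_{α} + z_β)·√(2/n).
z-sum = 1.282 + 0.524 = 1.806.
d_min = 1.806 × √(2/144) = 1.806 × 0.1179 = 0.213.

d_min ≈ 0.21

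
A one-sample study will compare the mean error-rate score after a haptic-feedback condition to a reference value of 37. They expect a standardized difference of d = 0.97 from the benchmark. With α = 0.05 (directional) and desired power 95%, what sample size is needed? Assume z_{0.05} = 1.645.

For a one-sample test: n = ((z_{α} + z_β) / d)².
z_{α} + z_β = 1.645 + 1.645 = 3.290.
n = (3.290 / 0.97)² = 3.392² = 11.50.
Round up.

n = 12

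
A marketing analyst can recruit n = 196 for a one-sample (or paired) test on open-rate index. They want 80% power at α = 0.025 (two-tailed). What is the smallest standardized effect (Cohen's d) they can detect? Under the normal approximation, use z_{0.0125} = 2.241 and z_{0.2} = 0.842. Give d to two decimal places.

For a single sample (or paired design) of n = 196: d_min = (z_{α/2} + z_β)/√n.
z-sum = 2.241 + 0.842 = 3.083.
d_min = 3.083 / √196 = 3.083 / 14.000 = 0.220.

d_min ≈ 0.22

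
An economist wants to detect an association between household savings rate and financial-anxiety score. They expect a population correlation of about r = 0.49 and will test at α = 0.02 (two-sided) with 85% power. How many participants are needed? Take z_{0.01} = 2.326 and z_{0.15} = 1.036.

Fisher's z: C = ½·ln((1+r)/(1−r)) = ½·ln(2.9216) = 0.5361.
n = ((z_{α/2} + z_β)/C)² + 3.
(2.326 + 1.036) / 0.5361 = 3.362 / 0.5361 = 6.271.
n = 6.271² + 3 = 39.33 + 3 = 42.3.
Round up.

n = 43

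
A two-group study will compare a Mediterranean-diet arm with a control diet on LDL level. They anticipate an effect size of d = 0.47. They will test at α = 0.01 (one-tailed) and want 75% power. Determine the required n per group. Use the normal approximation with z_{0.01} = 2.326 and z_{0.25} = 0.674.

For two independent groups with equal n: n = 2·((z_{α} + z_β) / d)².
z_{α} + z_β = 2.326 + 0.674 = 3.000.
n = 2 × (3.000 / 0.47)² = 2 × 6.383² = 2 × 40.74 = 81.5.
Round up to the next whole participant.

n = 82 per group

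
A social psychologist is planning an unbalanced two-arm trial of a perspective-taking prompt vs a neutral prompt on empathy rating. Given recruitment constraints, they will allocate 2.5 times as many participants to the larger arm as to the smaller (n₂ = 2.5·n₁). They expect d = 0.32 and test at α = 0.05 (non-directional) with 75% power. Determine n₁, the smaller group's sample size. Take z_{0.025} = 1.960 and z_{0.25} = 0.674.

With allocation ratio k = n₂/n₁ = 2.5, Var(x̄₁−x̄₂) = σ²(1/n₁ + 1/(k·n₁)) = σ²·(k+1)/(k·n₁).
So n₁ = (1 + 1/k)·((z_{α/2} + z_β)/d)² = 1.400 × (2.634/0.32)².
n₁ = 1.400 × 67.75 = 94.9.
Round up: n₁ = 95, giving n₂ = ⌈2.5 × 95⌉ = ⌈237.5⌉ = 238.

n₁ = 95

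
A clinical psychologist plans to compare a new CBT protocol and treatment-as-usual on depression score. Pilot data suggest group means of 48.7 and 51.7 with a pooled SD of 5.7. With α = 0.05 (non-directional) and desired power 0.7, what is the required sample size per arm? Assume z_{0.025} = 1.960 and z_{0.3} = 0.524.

Cohen's d = |M₁ − M₂| / SD_pooled = |48.7 − 51.7| / 5.7 = 3.0 / 5.7 = 0.526.
For two independent groups with equal n: n = 2·((z_{α/2} + z_β) / d)².
z_{α/2} + z_β = 1.960 + 0.524 = 2.484.
n = 2 × (2.484 / 0.526)² = 2 × 4.722² = 2 × 22.30 = 44.6.
Round up to the next whole participant.

n = 45 per group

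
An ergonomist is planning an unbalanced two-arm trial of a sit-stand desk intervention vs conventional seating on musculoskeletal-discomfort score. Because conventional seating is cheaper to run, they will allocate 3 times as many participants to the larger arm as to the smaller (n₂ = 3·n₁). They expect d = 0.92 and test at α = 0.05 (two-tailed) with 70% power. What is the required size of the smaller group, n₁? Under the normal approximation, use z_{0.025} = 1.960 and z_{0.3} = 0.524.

With allocation ratio k = n₂/n₁ = 3, Var(x̄₁−x̄₂) = σ²(1/n₁ + 1/(k·n₁)) = σ²·(k+1)/(k·n₁).
So n₁ = (1 + 1/k)·((z_{α/2} + z_β)/d)² = 1.333 × (2.484/0.92)².
n₁ = 1.333 × 7.29 = 9.7.
Round up: n₁ = 10, giving n₂ = 3 × 10 = 30.

n₁ = 10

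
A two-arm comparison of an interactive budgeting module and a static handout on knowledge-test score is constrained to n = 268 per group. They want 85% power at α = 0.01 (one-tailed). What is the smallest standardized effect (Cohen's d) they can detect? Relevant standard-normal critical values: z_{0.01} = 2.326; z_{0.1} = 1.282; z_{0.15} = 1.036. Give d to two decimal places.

d_min ≈ 0.29

For two independent groups of n = 268 each: d_min = (z_{α} + z_β)·√(2/n).
z-sum = 2.326 + 1.036 = 3.362.
d_min = 3.362 × √(2/268) = 3.362 × 0.0864 = 0.290.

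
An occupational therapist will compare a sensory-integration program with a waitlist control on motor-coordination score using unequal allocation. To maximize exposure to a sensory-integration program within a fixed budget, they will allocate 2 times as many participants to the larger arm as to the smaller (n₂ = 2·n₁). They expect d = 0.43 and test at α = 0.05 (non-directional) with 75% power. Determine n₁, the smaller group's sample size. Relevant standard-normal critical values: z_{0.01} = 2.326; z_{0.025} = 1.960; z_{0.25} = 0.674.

With allocation ratio k = n₂/n₁ = 2, Var(x̄₁−x̄₂) = σ²(1/n₁ + 1/(k·n₁)) = σ²·(k+1)/(k·n₁).
So n₁ = (1 + 1/k)·((z_{α/2} + z_β)/d)² = 1.500 × (2.634/0.43)².
n₁ = 1.500 × 37.52 = 56.3.
Round up: n₁ = 57, giving n₂ = 2 × 57 = 114.

n₁ = 57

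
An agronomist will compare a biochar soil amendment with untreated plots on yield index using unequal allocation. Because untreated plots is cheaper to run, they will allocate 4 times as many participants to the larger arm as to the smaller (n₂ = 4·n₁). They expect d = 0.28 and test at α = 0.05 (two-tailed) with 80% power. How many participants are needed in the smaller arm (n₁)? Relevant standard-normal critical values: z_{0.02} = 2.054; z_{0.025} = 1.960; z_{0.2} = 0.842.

With allocation ratio k = n₂/n₁ = 4, Var(x̄₁−x̄₂) = σ²(1/n₁ + 1/(k·n₁)) = σ²·(k+1)/(k·n₁).
So n₁ = (1 + 1/k)·((z_{α/2} + z_β)/d)² = 1.250 × (2.802/0.28)².
n₁ = 1.250 × 100.14 = 125.2.
Round up: n₁ = 126, giving n₂ = 4 × 126 = 504.

n₁ = 126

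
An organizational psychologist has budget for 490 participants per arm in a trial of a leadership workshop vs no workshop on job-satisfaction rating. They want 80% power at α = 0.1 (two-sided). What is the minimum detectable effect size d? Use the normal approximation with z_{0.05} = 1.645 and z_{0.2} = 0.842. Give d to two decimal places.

For two independent groups of n = 490 each: d_min = (z_{α/2} + z_β)·√(2/n).
z-sum = 1.645 + 0.842 = 2.487.
d_min = 2.487 × √(2/490) = 2.487 × 0.0639 = 0.159.

d_min ≈ 0.16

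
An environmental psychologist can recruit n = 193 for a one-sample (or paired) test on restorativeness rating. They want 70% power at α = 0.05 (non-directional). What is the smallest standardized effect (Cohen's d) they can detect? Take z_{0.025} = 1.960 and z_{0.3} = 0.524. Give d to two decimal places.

For a single sample (or paired design) of n = 193: d_min = (z_{α/2} + z_β)/√n.
z-sum = 1.960 + 0.524 = 2.484.
d_min = 2.484 / √193 = 2.484 / 13.892 = 0.179.

d_min ≈ 0.18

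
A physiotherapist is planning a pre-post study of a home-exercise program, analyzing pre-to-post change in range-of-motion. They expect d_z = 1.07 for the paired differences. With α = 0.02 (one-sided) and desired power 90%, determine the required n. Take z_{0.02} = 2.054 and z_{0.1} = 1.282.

n = 10 pairs

For a paired (one-sample on differences) test: n = ((z_{α} + z_β) / d)².
z_{α} + z_β = 2.054 + 1.282 = 3.336.
n = (3.336 / 1.07)² = 3.118² = 9.72.
Round up.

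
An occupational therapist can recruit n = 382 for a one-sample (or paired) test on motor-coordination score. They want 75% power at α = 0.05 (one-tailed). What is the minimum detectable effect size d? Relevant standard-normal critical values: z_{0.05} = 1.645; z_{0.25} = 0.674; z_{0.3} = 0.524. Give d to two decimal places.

d_min ≈ 0.12

For a single sample (or paired design) of n = 382: d_min = (z_{α} + z_β)/√n.
z-sum = 1.645 + 0.674 = 2.319.
d_min = 2.319 / √382 = 2.319 / 19.545 = 0.119.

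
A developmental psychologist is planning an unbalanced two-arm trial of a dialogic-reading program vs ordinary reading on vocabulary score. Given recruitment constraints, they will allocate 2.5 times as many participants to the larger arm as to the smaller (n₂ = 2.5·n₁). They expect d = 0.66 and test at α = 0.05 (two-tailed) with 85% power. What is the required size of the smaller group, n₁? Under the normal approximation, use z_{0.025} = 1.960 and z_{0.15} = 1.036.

With allocation ratio k = n₂/n₁ = 2.5, Var(x̄₁−x̄₂) = σ²(1/n₁ + 1/(k·n₁)) = σ²·(k+1)/(k·n₁).
So n₁ = (1 + 1/k)·((z_{α/2} + z_β)/d)² = 1.400 × (2.996/0.66)².
n₁ = 1.400 × 20.61 = 28.8.
Round up: n₁ = 29, giving n₂ = ⌈2.5 × 29⌉ = ⌈72.5⌉ = 73.

n₁ = 29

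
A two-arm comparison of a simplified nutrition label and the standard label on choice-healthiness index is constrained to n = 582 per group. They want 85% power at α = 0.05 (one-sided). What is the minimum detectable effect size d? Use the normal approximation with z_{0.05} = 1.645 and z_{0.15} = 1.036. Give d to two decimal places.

d_min ≈ 0.16

For two independent groups of n = 582 each: d_min = (z_{α} + z_β)·√(2/n).
z-sum = 1.645 + 1.036 = 2.681.
d_min = 2.681 × √(2/582) = 2.681 × 0.0586 = 0.157.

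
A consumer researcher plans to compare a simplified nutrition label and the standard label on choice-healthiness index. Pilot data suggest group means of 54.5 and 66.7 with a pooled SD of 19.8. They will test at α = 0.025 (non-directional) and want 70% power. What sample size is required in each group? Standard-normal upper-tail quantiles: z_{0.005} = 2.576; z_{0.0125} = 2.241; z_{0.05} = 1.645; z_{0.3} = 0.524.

n = 41 per group

Cohen's d = |M₁ − M₂| / SD_pooled = |54.5 − 66.7| / 19.8 = 12.2 / 19.8 = 0.616.
For two independent groups with equal n: n = 2·((z_{α/2} + z_β) / d)².
z_{α/2} + z_β = 2.241 + 0.524 = 2.765.
n = 2 × (2.765 / 0.616)² = 2 × 4.489² = 2 × 20.15 = 40.3.
Round up to the next whole participant.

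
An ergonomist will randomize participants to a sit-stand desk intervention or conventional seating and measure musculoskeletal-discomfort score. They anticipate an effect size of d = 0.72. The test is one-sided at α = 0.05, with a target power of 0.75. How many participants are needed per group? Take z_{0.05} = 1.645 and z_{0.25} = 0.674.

n = 21 per group

For two independent groups with equal n: n = 2·((z_{α} + z_β) / d)².
z_{α} + z_β = 1.645 + 0.674 = 2.319.
n = 2 × (2.319 / 0.72)² = 2 × 3.221² = 2 × 10.37 = 20.7.
Round up to the next whole participant.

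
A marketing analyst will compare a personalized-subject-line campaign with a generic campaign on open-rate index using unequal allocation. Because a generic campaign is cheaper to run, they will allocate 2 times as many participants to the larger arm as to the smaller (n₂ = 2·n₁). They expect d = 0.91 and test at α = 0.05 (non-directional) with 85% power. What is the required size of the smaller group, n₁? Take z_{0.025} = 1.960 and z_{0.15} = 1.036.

With allocation ratio k = n₂/n₁ = 2, Var(x̄₁−x̄₂) = σ²(1/n₁ + 1/(k·n₁)) = σ²·(k+1)/(k·n₁).
So n₁ = (1 + 1/k)·((z_{α/2} + z_β)/d)² = 1.500 × (2.996/0.91)².
n₁ = 1.500 × 10.84 = 16.3.
Round up: n₁ = 17, giving n₂ = 2 × 17 = 34.

n₁ = 17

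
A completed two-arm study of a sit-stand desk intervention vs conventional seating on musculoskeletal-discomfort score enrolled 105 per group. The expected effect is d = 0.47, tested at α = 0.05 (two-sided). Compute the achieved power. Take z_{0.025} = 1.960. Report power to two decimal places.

For two equal groups, power = Φ(d·√(n/2) − z_{α/2}).
d·√(n/2) = 0.47 × √(105/2) = 0.47 × 7.246 = 3.405.
z_β = 3.405 − 1.960 = 1.445.
Power = Φ(1.445) = 0.926.

power ≈ 0.93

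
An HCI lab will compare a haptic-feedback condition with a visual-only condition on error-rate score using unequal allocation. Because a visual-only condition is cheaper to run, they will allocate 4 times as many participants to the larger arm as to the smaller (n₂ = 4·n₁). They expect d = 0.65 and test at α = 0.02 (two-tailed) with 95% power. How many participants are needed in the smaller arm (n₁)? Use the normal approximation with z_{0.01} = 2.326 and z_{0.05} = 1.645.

With allocation ratio k = n₂/n₁ = 4, Var(x̄₁−x̄₂) = σ²(1/n₁ + 1/(k·n₁)) = σ²·(k+1)/(k·n₁).
So n₁ = (1 + 1/k)·((z_{α/2} + z_β)/d)² = 1.250 × (3.971/0.65)².
n₁ = 1.250 × 37.32 = 46.7.
Round up: n₁ = 47, giving n₂ = 4 × 47 = 188.

n₁ = 47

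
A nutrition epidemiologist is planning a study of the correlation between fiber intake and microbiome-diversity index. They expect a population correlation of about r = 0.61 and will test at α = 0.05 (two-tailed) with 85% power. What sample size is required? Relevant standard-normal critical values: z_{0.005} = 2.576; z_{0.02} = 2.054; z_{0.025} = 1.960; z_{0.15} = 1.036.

n = 21

Fisher's z: C = ½·ln((1+r)/(1−r)) = ½·ln(4.1282) = 0.7089.
n = ((z_{α/2} + z_β)/C)² + 3.
(1.960 + 1.036) / 0.7089 = 2.996 / 0.7089 = 4.226.
n = 4.226² + 3 = 17.86 + 3 = 20.9.
Round up.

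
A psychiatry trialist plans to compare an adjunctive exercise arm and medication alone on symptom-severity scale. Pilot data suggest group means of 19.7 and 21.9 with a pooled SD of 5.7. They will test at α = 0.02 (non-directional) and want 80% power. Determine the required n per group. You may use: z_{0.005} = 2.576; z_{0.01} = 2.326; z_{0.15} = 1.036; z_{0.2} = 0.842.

n = 135 per group

Cohen's d = |M₁ − M₂| / SD_pooled = |19.7 − 21.9| / 5.7 = 2.2 / 5.7 = 0.386.
For two independent groups with equal n: n = 2·((z_{α/2} + z_β) / d)².
z_{α/2} + z_β = 2.326 + 0.842 = 3.168.
n = 2 × (3.168 / 0.386)² = 2 × 8.207² = 2 × 67.36 = 134.7.
Round up to the next whole participant.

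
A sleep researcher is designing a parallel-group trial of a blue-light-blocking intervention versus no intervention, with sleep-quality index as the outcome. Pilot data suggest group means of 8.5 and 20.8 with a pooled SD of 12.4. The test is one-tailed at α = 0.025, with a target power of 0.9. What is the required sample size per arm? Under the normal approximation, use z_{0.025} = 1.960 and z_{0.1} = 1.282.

n = 22 per group

Cohen's d = |M₁ − M₂| / SD_pooled = |8.5 − 20.8| / 12.4 = 12.3 / 12.4 = 0.992.
For two independent groups with equal n: n = 2·((z_{α} + z_β) / d)².
z_{α} + z_β = 1.960 + 1.282 = 3.242.
n = 2 × (3.242 / 0.992)² = 2 × 3.268² = 2 × 10.68 = 21.4.
Round up to the next whole participant.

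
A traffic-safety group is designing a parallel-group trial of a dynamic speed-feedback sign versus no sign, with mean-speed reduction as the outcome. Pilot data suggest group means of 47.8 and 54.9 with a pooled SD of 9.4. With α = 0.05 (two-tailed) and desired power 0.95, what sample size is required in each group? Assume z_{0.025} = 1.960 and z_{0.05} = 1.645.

n = 46 per group

Cohen's d = |M₁ − M₂| / SD_pooled = |47.8 − 54.9| / 9.4 = 7.1 / 9.4 = 0.755.
For two independent groups with equal n: n = 2·((z_{α/2} + z_β) / d)².
z_{α/2} + z_β = 1.960 + 1.645 = 3.605.
n = 2 × (3.605 / 0.755)² = 2 × 4.775² = 2 × 22.80 = 45.6.
Round up to the next whole participant.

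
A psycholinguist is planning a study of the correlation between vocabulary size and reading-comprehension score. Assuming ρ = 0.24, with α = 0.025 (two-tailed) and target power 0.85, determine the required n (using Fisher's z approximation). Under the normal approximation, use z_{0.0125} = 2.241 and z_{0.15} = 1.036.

Fisher's z: C = ½·ln((1+r)/(1−r)) = ½·ln(1.6316) = 0.2448.
n = ((z_{α/2} + z_β)/C)² + 3.
(2.241 + 1.036) / 0.2448 = 3.277 / 0.2448 = 13.386.
n = 13.386² + 3 = 179.20 + 3 = 182.2.
Round up.

n = 183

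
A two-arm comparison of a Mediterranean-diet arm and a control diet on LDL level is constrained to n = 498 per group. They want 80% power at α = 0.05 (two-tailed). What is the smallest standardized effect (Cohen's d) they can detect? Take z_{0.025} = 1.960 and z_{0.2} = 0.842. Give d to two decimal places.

For two independent groups of n = 498 each: d_min = (z_{α/2} + z_β)·√(2/n).
z-sum = 1.960 + 0.842 = 2.802.
d_min = 2.802 × √(2/498) = 2.802 × 0.0634 = 0.178.

d_min ≈ 0.18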